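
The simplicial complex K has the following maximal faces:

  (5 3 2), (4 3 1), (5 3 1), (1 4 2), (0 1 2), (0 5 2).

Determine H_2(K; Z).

H_2 ≅ 0.

K has 6 vertices, 12 edges, 6 triangles.
rank ∂_2 = 6, rank ∂_3 = 0 ⇒ b_2 = 6 − 6 − 0 = 0. So H_2 = 0.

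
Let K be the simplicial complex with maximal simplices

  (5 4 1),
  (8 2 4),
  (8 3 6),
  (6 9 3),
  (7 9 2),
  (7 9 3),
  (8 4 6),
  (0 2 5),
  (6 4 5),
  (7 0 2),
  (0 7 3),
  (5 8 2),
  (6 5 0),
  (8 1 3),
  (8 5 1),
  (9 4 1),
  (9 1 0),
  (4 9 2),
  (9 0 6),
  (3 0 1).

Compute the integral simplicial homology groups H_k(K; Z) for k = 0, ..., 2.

H_0 ≅ Z,  H_1 ≅ Z ⊕ Z/2,  H_2 = 0.

We work with the vertex ordering 0 < 1 < 2 < 3 < 4 < 5 < 6 < 7 < 8 < 9. The simplices of K, each written with vertices in increasing order, are:

  0-simplices (10): [0], [1], [2], [3], [4], [5], [6], [7], [8], [9]
  1-simplices (30): (30 of them)
  2-simplices (20): (20 of them)

so the chain groups are C_0 ≅ Z^10, C_1 ≅ Z^30, C_2 ≅ Z^20.

∂_1: C_1 → C_0 is given by ∂[p,q] = [q] − [p].
This gives a 10×30 integer matrix of rank 9; reducing to Smith normal form yields diagonal entries (1,1,1,1,1,1,1,1,1).

Boundary ∂_2: C_2 → C_1 acts by ∂[p,q,r] = [q,r] − [p,r] + [p,q]. For instance
  ∂[0,1,9] = [1,9] − [0,9] + [0,1],
  ∂[3,7,9] = [7,9] − [3,9] + [3,7].
The resulting 30×20 matrix has rank 20, and its Smith normal form has invariant factors (1,1,1,1,1,1,1,1,1,1,1,1,1,1,1,1,1,1,1,2).

Now H_k = ker ∂_k / im ∂_{k+1}, so:

  H_0: rank C_0 − rank ∂_1 = 10 − 9 = 1, and the invariant factors of ∂_1 are all 1, so H_0 ≅ Z.
  H_1: rank ker ∂_1 − rank ∂_2 = (30 − 9) − 20 = 1, and ∂_2 has invariant factor 2 > 1, so H_1 ≅ Z ⊕ Z/2.
  H_2: rank ker ∂_2 − rank ∂_3 = (20 − 20) − 0 = 0, and there is no ∂_3, so H_2 ≅ 0.

As a check, the Euler characteristic is 10 − 30 + 20 = 0, which agrees with 1 − 1 + 0 = 0.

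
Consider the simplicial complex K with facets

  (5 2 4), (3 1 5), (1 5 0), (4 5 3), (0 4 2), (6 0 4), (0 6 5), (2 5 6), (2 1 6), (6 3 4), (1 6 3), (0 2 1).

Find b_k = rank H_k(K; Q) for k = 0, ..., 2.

b_0 = 1, b_1 = 0, b_2 = 0.

Take the total order 0 < 1 < 2 < 3 < 4 < 5 < 6 on the vertex set. Then K (dimension 2) consists of the simplices:

  0-simplices (7): [0], [1], [2], [3], [4], [5], [6]
  1-simplices (18): [0,1], [0,2], [0,4], [0,5], [0,6], [1,2], [1,3], [1,5], [1,6], [2,4], [2,5], [2,6], [3,4], [3,5], [3,6], [4,5], [4,6], [5,6]
  2-simplices (12): [0,1,2], [0,1,5], [0,2,4], [0,4,6], [0,5,6], [1,2,6], [1,3,5], [1,3,6], [2,4,5], [2,5,6], [3,4,5], [3,4,6]

Hence C_0 ≅ Z^7, C_1 ≅ Z^18, C_2 ≅ Z^12.

Boundary ∂_1: C_1 → C_0 sends each edge [p,q] (with p < q) to q − p. For instance
  ∂[0,6] = [6] − [0].
As a 7×18 matrix over Z this has rank 6, with invariant factors (1,1,1,1,1,1).

∂_2: C_2 → C_1 sends each 2-simplex [p,q,r] to [q,r] − [p,r] + [p,q]. For instance
  ∂[3,4,5] = [4,5] − [3,5] + [3,4],
  ∂[0,5,6] = [5,6] − [0,6] + [0,5].
This gives a 18×12 integer matrix of rank 12; reducing to Smith normal form yields diagonal entries (1,1,1,1,1,1,1,1,1,1,1,2).

From H_k ≅ ker(∂_k) / im(∂_{k+1}) we obtain:

  H_0: rank C_0 − rank ∂_1 = 7 − 6 = 1, and the invariant factors of ∂_1 are all 1, so H_0 = Z.
  H_1: rank ker ∂_1 − rank ∂_2 = (18 − 6) − 12 = 0, and ∂_2 has invariant factor 2 > 1, so H_1 = Z/2.
  H_2: rank ker ∂_2 − rank ∂_3 = (12 − 12) − 0 = 0, and there is no ∂_3, so H_2 = 0.

Hence the Betti numbers are b_0 = 1, b_1 = 0, b_2 = 0.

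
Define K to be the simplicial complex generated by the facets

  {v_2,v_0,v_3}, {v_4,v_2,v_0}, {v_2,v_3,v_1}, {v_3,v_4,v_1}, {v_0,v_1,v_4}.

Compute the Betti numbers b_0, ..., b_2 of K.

We work with the vertex ordering v_0 < v_1 < v_2 < v_3 < v_4. The simplices of K, each written with vertices in increasing order, are:

  0-simplices (5): [v_0], [v_1], [v_2], [v_3], [v_4]
  1-simplices (10): [v_0,v_1], [v_0,v_2], [v_0,v_3], [v_0,v_4], [v_1,v_2], [v_1,v_3], [v_1,v_4], [v_2,v_3], [v_2,v_4], [v_3,v_4]
  2-simplices (5): [v_0,v_1,v_4], [v_0,v_2,v_3], [v_0,v_2,v_4], [v_1,v_2,v_3], [v_1,v_3,v_4]

so the chain groups are C_0 ≅ Z^5, C_1 ≅ Z^10, C_2 ≅ Z^5.

Boundary ∂_1: C_1 → C_0 sends each edge [p,q] (with p < q) to q − p. For instance
  ∂[v_3,v_4] = [v_4] − [v_3].
The 5×10 boundary matrix has rank 4 and Smith normal form diag(1,1,1,1).

Boundary ∂_2: C_2 → C_1 sends each 2-simplex [p,q,r] to [q,r] − [p,r] + [p,q]. For instance
  ∂[v_1,v_2,v_3] = [v_2,v_3] − [v_1,v_3] + [v_1,v_2],
  ∂[v_0,v_2,v_3] = [v_2,v_3] − [v_0,v_3] + [v_0,v_2].
This gives a 10×5 integer matrix of rank 5; reducing to Smith normal form yields diagonal entries (1,1,1,1,1).

Reading off H_k = ker ∂_k / im ∂_{k+1}:

  H_0: rank C_0 − rank ∂_1 = 5 − 4 = 1, and the invariant factors of ∂_1 are all 1, so H_0 ≅ Z.
  H_1: rank ker ∂_1 − rank ∂_2 = (10 − 4) − 5 = 1, and the invariant factors of ∂_2 are all 1, so H_1 ≅ Z.
  H_2: rank ker ∂_2 − rank ∂_3 = (5 − 5) − 0 = 0, and there is no ∂_3, so H_2 ≅ 0.

As a check, the Euler characteristic is 5 − 10 + 5 = 0, which agrees with 1 − 1 + 0 = 0.
(K is a triangulation of the Möbius band.)

Hence the Betti numbers are b_0 = 1, b_1 = 1, b_2 = 0.

b_0 = 1, b_1 = 1, b_2 = 0.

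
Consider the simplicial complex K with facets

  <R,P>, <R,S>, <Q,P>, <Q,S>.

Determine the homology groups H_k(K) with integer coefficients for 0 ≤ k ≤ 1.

Fix the vertex order P < Q < R < S and write every simplex with vertices in increasing order. Then dim K = 1 and the simplices of K are:

  0-simplices (4): P, Q, R, S
  1-simplices (4): PQ, PR, QS, RS

Hence C_0 ≅ Z^4, C_1 ≅ Z^4.

∂_1: C_1 → C_0 sends each edge [p,q] (with p < q) to q − p. For instance
  ∂PR = R − P.
As a 4×4 matrix over Z this has rank 3, with invariant factors (1,1,1).

Computing H_k = (kernel of ∂_k) / (image of ∂_{k+1}):

  H_0: rank C_0 − rank ∂_1 = 4 − 3 = 1, and the invariant factors of ∂_1 are all 1, so H_0 ≅ Z.
  H_1: rank ker ∂_1 − rank ∂_2 = (4 − 3) − 0 = 1, and there is no ∂_2, so H_1 ≅ Z.

H_0 = Z,  H_1 = Z.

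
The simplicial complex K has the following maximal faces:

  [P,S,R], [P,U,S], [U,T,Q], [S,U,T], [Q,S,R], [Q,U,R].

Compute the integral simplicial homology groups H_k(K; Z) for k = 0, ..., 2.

Take the total order P < Q < R < S < T < U on the vertex set. Then K (dimension 2) consists of the simplices:

  0-simplices (6): P, Q, R, S, T, U
  1-simplices (12): PR, PS, PU, QR, QS, QT, QU, RS, RU, ST, SU, TU
  2-simplices (6): PRS, PSU, QRS, QRU, QTU, STU

Hence C_0 ≅ Z^6, C_1 ≅ Z^12, C_2 ≅ Z^6.

Boundary ∂_1: C_1 → C_0 maps an edge to its endpoints' difference, ∂[p,q] = q − p. For instance
  ∂QT = T − Q.
The resulting 6×12 matrix has rank 5, and its Smith normal form has invariant factors (1,1,1,1,1).

Boundary ∂_2: C_2 → C_1 sends each 2-simplex [p,q,r] to [q,r] − [p,r] + [p,q]. For instance
  ∂QRS = RS − QS + QR,
  ∂STU = TU − SU + ST.
The 12×6 boundary matrix has rank 6 and Smith normal form diag(1,1,1,1,1,1).

Now H_k = ker ∂_k / im ∂_{k+1}, so:

  H_0: rank C_0 − rank ∂_1 = 6 − 5 = 1, and the invariant factors of ∂_1 are all 1, so H_0 = Z.
  H_1: rank ker ∂_1 − rank ∂_2 = (12 − 5) − 6 = 1, and the invariant factors of ∂_2 are all 1, so H_1 = Z.
  H_2: rank ker ∂_2 − rank ∂_3 = (6 − 6) − 0 = 0, and there is no ∂_3, so H_2 = 0.

H_0 ≅ Z,  H_1 ≅ Z,  H_2 = 0.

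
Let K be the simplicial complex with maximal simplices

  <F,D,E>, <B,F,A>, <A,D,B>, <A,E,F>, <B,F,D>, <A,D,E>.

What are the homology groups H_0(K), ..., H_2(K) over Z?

Fix the vertex order A < B < D < E < F and write every simplex with vertices in increasing order. Then dim K = 2 and the simplices of K are:

  0-simplices (5): A, B, D, E, F
  1-simplices (9): AB, AD, AE, AF, BD, BF, DE, DF, EF
  2-simplices (6): ABD, ABF, ADE, AEF, BDF, DEF

giving chain groups C_0 ≅ Z^5, C_1 ≅ Z^9, C_2 ≅ Z^6.

The boundary map ∂_1: C_1 → C_0 maps an edge to its endpoints' difference, ∂[p,q] = q − p.
As a 5×9 matrix over Z this has rank 4, with invariant factors (1,1,1,1).

The boundary map ∂_2: C_2 → C_1 sends each 2-simplex [p,q,r] to [q,r] − [p,r] + [p,q]. For instance
  ∂BDF = DF − BF + BD,
  ∂DEF = EF − DF + DE.
The resulting 9×6 matrix has rank 5, and its Smith normal form has invariant factors (1,1,1,1,1).

Computing H_k = (kernel of ∂_k) / (image of ∂_{k+1}):

  H_0: rank C_0 − rank ∂_1 = 5 − 4 = 1, and the invariant factors of ∂_1 are all 1, so H_0 = Z.
  H_1: rank ker ∂_1 − rank ∂_2 = (9 − 4) − 5 = 0, and the invariant factors of ∂_2 are all 1, so H_1 = 0.
  H_2: rank ker ∂_2 − rank ∂_3 = (6 − 5) − 0 = 1, and there is no ∂_3, so H_2 = Z.

As a check, the Euler characteristic is 5 − 9 + 6 = 2, which agrees with 1 − 0 + 1 = 2.
(K is a triangulation of the 2-sphere S^2.)

H_0 = Z,  H_1 = 0,  H_2 = Z.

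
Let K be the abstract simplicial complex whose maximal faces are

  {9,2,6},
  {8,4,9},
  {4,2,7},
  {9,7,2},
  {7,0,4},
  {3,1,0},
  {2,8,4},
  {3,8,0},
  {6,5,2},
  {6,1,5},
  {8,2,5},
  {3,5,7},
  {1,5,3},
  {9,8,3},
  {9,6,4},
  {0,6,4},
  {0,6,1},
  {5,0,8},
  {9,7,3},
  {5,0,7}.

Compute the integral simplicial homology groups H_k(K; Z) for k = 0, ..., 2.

H_0 = Z,  H_1 = Z ⊕ Z/2,  H_2 = 0.

Fix the vertex order 0 < 1 < 2 < 3 < 4 < 5 < 6 < 7 < 8 < 9 and write every simplex with vertices in increasing order. Then dim K = 2 and the simplices of K are:

  0-simplices (10): [0], [1], [2], [3], [4], [5], [6], [7], [8], [9]
  1-simplices (30): (30 of them)
  2-simplices (20): (20 of them)

so the chain groups are C_0 ≅ Z^10, C_1 ≅ Z^30, C_2 ≅ Z^20.

∂_1: C_1 → C_0 is given by ∂[p,q] = [q] − [p]. For instance
  ∂[5,6] = [6] − [5].
The 10×30 boundary matrix has rank 9 and Smith normal form diag(1,1,1,1,1,1,1,1,1).

∂_2: C_2 → C_1 acts by ∂[p,q,r] = [q,r] − [p,r] + [p,q]. For instance
  ∂[0,3,8] = [3,8] − [0,8] + [0,3],
  ∂[2,5,6] = [5,6] − [2,6] + [2,5].
This gives a 30×20 integer matrix of rank 20; reducing to Smith normal form yields diagonal entries (1,1,1,1,1,1,1,1,1,1,1,1,1,1,1,1,1,1,1,2).

From H_k ≅ ker(∂_k) / im(∂_{k+1}) we obtain:

  H_0: rank C_0 − rank ∂_1 = 10 − 9 = 1, and the invariant factors of ∂_1 are all 1, so H_0 ≅ Z.
  H_1: rank ker ∂_1 − rank ∂_2 = (30 − 9) − 20 = 1, and ∂_2 has invariant factor 2 > 1, so H_1 ≅ Z ⊕ Z/2.
  H_2: rank ker ∂_2 − rank ∂_3 = (20 − 20) − 0 = 0, and there is no ∂_3, so H_2 ≅ 0.

As a check, the Euler characteristic is 10 − 30 + 20 = 0, which agrees with 1 − 1 + 0 = 0.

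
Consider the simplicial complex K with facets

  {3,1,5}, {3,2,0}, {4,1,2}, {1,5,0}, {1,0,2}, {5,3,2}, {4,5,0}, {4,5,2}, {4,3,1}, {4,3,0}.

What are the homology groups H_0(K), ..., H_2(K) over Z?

K has 6 vertices, 15 edges, 10 triangles.
rank ∂_0 = 0, rank ∂_1 = 5 ⇒ b_0 = 6 − 0 − 5 = 1; all invariant factors of ∂_1 are 1 so no torsion. So H_0 = Z.
rank ∂_1 = 5, rank ∂_2 = 10 ⇒ b_1 = 15 − 5 − 10 = 0; ∂_2 has invariant factor(s) [2] giving torsion. So H_1 = Z/2Z.
rank ∂_2 = 10, rank ∂_3 = 0 ⇒ b_2 = 10 − 10 − 0 = 0. So H_2 = 0.

H_0 ≅ Z,  H_1 ≅ Z/2Z,  H_2 = 0.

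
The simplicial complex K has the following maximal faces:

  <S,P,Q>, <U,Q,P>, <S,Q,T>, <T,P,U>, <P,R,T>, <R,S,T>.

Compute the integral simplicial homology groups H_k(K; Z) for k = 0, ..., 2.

Take the total order P < Q < R < S < T < U on the vertex set. Then K (dimension 2) consists of the simplices:

  0-simplices (6): P, Q, R, S, T, U
  1-simplices (12): PQ, PR, PS, PT, PU, QS, QT, QU, RS, RT, ST, TU
  2-simplices (6): PQS, PQU, PRT, PTU, QST, RST

so the chain groups are C_0 ≅ Z^6, C_1 ≅ Z^12, C_2 ≅ Z^6.

The boundary map ∂_1: C_1 → C_0 maps an edge to its endpoints' difference, ∂[p,q] = q − p. For instance
  ∂PS = S − P.
As a 6×12 matrix over Z this has rank 5, with invariant factors (1,1,1,1,1).

∂_2: C_2 → C_1 acts by ∂[p,q,r] = [q,r] − [p,r] + [p,q]. For instance
  ∂PQS = QS − PS + PQ,
  ∂PRT = RT − PT + PR.
This gives a 12×6 integer matrix of rank 6; reducing to Smith normal form yields diagonal entries (1,1,1,1,1,1).

Reading off H_k = ker ∂_k / im ∂_{k+1}:

  H_0: rank C_0 − rank ∂_1 = 6 − 5 = 1, and the invariant factors of ∂_1 are all 1, so H_0 = Z.
  H_1: rank ker ∂_1 − rank ∂_2 = (12 − 5) − 6 = 1, and the invariant factors of ∂_2 are all 1, so H_1 = Z.
  H_2: rank ker ∂_2 − rank ∂_3 = (6 − 6) − 0 = 0, and there is no ∂_3, so H_2 = 0.

H_0 ≅ Z,  H_1 ≅ Z,  H_2 = 0.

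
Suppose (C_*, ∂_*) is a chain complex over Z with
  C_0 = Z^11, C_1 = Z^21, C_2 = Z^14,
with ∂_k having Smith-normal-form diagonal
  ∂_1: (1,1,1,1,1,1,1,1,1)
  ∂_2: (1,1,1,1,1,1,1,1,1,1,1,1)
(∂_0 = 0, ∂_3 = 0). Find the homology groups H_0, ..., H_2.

H_0: b_0 = 11 − 0 − 9 = 2; torsion from ∂_1 factors > 1: none. So H_0 ≅ Z^2.
H_1: b_1 = 21 − 9 − 12 = 0; torsion from ∂_2 factors > 1: none. So H_1 ≅ 0.
H_2: b_2 = 14 − 12 − 0 = 2; torsion from ∂_3 factors > 1: none. So H_2 ≅ Z^2.

H_0 ≅ Z^2,  H_1 = 0,  H_2 ≅ Z^2.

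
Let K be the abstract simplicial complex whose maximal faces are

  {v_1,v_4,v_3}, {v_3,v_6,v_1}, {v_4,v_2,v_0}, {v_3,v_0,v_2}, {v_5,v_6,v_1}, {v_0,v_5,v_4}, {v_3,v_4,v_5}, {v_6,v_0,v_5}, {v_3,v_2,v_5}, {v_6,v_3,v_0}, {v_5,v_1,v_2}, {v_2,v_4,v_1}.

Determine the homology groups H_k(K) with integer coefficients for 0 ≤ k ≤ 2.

H_0 ≅ Z,  H_1 ≅ Z/2Z,  H_2 = 0.

Order the vertices as v_0 < v_1 < v_2 < v_3 < v_4 < v_5 < v_6. Listing each simplex with vertices in this order, K has dimension 2 with simplices:

  0-simplices (7): [v_0], [v_1], [v_2], [v_3], [v_4], [v_5], [v_6]
  1-simplices (18): (18 of them)
  2-simplices (12): (12 of them)

so the chain groups are C_0 ≅ Z^7, C_1 ≅ Z^18, C_2 ≅ Z^12.

∂_1: C_1 → C_0 sends each edge [p,q] (with p < q) to q − p. For instance
  ∂[v_2,v_4] = [v_4] − [v_2].
The 7×18 boundary matrix has rank 6 and Smith normal form diag(1,1,1,1,1,1).

The boundary map ∂_2: C_2 → C_1 maps a triangle to the signed sum of its edges. For instance
  ∂[v_1,v_2,v_4] = [v_2,v_4] − [v_1,v_4] + [v_1,v_2],
  ∂[v_1,v_5,v_6] = [v_5,v_6] − [v_1,v_6] + [v_1,v_5].
The 18×12 boundary matrix has rank 12 and Smith normal form diag(1,1,1,1,1,1,1,1,1,1,1,2).

Computing H_k = (kernel of ∂_k) / (image of ∂_{k+1}):

  H_0: rank C_0 − rank ∂_1 = 7 − 6 = 1, and the invariant factors of ∂_1 are all 1, so H_0 ≅ Z.
  H_1: rank ker ∂_1 − rank ∂_2 = (18 − 6) − 12 = 0, and ∂_2 has invariant factor 2 > 1, so H_1 ≅ Z/2Z.
  H_2: rank ker ∂_2 − rank ∂_3 = (12 − 12) − 0 = 0, and there is no ∂_3, so H_2 ≅ 0.

As a check, the Euler characteristic is 7 − 18 + 12 = 1, which agrees with 1 − 0 + 0 = 1.
(K is a triangulation of the real projective plane RP^2.)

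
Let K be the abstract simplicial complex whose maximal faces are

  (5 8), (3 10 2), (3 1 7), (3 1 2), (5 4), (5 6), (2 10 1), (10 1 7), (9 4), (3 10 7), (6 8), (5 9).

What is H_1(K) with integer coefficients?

H_1 ≅ Z^2.

Fix the vertex order 1 < 2 < 3 < 4 < 5 < 6 < 7 < 8 < 9 < 10 and write every simplex with vertices in increasing order. Then dim K = 2 and the simplices of K are:

  0-simplices (10): [1], [2], [3], [4], [5], [6], [7], [8], [9], [10]
  1-simplices (15): [1,2], [1,3], [1,7], [1,10], [2,3], [2,10], [3,7], [3,10], [4,5], [4,9], [5,6], [5,8], [5,9], [6,8], [7,10]
  2-simplices (6): [1,2,3], [1,2,10], [1,3,7], [1,7,10], [2,3,10], [3,7,10]

Hence C_0 ≅ Z^10, C_1 ≅ Z^15, C_2 ≅ Z^6.

Boundary ∂_1: C_1 → C_0 maps an edge to its endpoints' difference, ∂[p,q] = q − p. For instance
  ∂[2,10] = [10] − [2].
The resulting 10×15 matrix has rank 8, and its Smith normal form has invariant factors (1,1,1,1,1,1,1,1).

The boundary map ∂_2: C_2 → C_1 maps a triangle to the signed sum of its edges. For instance
  ∂[1,3,7] = [3,7] − [1,7] + [1,3],
  ∂[3,7,10] = [7,10] − [3,10] + [3,7].
The resulting 15×6 matrix has rank 5, and its Smith normal form has invariant factors (1,1,1,1,1).

From H_k ≅ ker(∂_k) / im(∂_{k+1}) we obtain:

  H_1: rank ker ∂_1 − rank ∂_2 = (15 − 8) − 5 = 2, and the invariant factors of ∂_2 are all 1, so H_1 = Z^2.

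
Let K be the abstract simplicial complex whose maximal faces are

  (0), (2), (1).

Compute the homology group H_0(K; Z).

Order the vertices as 0 < 1 < 2. Listing each simplex with vertices in this order, K has dimension 0 with simplices:

  0-simplices (3): [0], [1], [2]

Hence C_0 ≅ Z^3.

Reading off H_k = ker ∂_k / im ∂_{k+1}:

  H_0: rank C_0 − rank ∂_1 = 3 − 0 = 3, and there is no ∂_1, so H_0 = Z^3.

H_0 = Z^3.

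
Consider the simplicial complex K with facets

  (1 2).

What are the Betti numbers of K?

b_0 = 1, b_1 = 0.

Order the vertices as 1 < 2. Listing each simplex with vertices in this order, K has dimension 1 with simplices:

  0-simplices (2): [1], [2]
  1-simplices (1): [1,2]

Hence C_0 ≅ Z^2, C_1 ≅ Z^1.

∂_1: C_1 → C_0 maps an edge to its endpoints' difference, ∂[p,q] = q − p.
This gives a 2×1 integer matrix of rank 1; reducing to Smith normal form yields diagonal entries (1).

From H_k ≅ ker(∂_k) / im(∂_{k+1}) we obtain:

  H_0: rank C_0 − rank ∂_1 = 2 − 1 = 1, and the invariant factors of ∂_1 are all 1, so H_0 = Z.
  H_1: rank ker ∂_1 − rank ∂_2 = (1 − 1) − 0 = 0, and there is no ∂_2, so H_1 = 0.

As a check, the Euler characteristic is 2 − 1 = 1, which agrees with 1 − 0 = 1.
(K is a triangulation of the 1-simplex.)

Hence the Betti numbers are b_0 = 1, b_1 = 0.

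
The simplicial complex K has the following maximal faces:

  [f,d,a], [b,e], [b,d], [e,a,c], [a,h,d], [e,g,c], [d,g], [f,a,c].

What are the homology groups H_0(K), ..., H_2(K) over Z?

H_0 = Z,  H_1 = Z^2,  H_2 = 0.

Take the total order a < b < c < d < e < f < g < h on the vertex set. Then K (dimension 2) consists of the simplices:

  0-simplices (8): a, b, c, d, e, f, g, h
  1-simplices (14): ac, ad, ae, af, ah, bd, be, ce, cf, cg, df, dg, dh, eg
  2-simplices (5): ace, acf, adf, adh, ceg

Hence C_0 ≅ Z^8, C_1 ≅ Z^14, C_2 ≅ Z^5.

∂_1: C_1 → C_0 sends each edge [p,q] (with p < q) to q − p. For instance
  ∂ac = c − a.
The 8×14 boundary matrix has rank 7 and Smith normal form diag(1,1,1,1,1,1,1).

The boundary map ∂_2: C_2 → C_1 maps a triangle to the signed sum of its edges. For instance
  ∂adf = df − af + ad,
  ∂ace = ce − ae + ac.
The 14×5 boundary matrix has rank 5 and Smith normal form diag(1,1,1,1,1).

Reading off H_k = ker ∂_k / im ∂_{k+1}:

  H_0: rank C_0 − rank ∂_1 = 8 − 7 = 1, and the invariant factors of ∂_1 are all 1, so H_0 ≅ Z.
  H_1: rank ker ∂_1 − rank ∂_2 = (14 − 7) − 5 = 2, and the invariant factors of ∂_2 are all 1, so H_1 ≅ Z^2.
  H_2: rank ker ∂_2 − rank ∂_3 = (5 − 5) − 0 = 0, and there is no ∂_3, so H_2 ≅ 0.

As a check, the Euler characteristic is 8 − 14 + 5 = -1, which agrees with 1 − 2 + 0 = -1.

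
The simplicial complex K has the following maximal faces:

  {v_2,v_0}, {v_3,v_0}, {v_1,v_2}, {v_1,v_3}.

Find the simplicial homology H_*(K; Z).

Order the vertices as v_0 < v_1 < v_2 < v_3. Listing each simplex with vertices in this order, K has dimension 1 with simplices:

  0-simplices (4): [v_0], [v_1], [v_2], [v_3]
  1-simplices (4): [v_0,v_2], [v_0,v_3], [v_1,v_2], [v_1,v_3]

giving chain groups C_0 ≅ Z^4, C_1 ≅ Z^4.

Boundary ∂_1: C_1 → C_0 sends each edge [p,q] (with p < q) to q − p. For instance
  ∂[v_0,v_2] = [v_2] − [v_0].
The resulting 4×4 matrix has rank 3, and its Smith normal form has invariant factors (1,1,1).

Reading off H_k = ker ∂_k / im ∂_{k+1}:

  H_0: rank C_0 − rank ∂_1 = 4 − 3 = 1, and the invariant factors of ∂_1 are all 1, so H_0 ≅ Z.
  H_1: rank ker ∂_1 − rank ∂_2 = (4 − 3) − 0 = 1, and there is no ∂_2, so H_1 ≅ Z.

H_0 = Z,  H_1 = Z.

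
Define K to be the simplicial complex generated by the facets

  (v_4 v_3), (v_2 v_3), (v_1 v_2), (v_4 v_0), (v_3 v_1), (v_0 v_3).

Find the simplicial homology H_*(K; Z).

H_0 ≅ Z,  H_1 ≅ Z^2.

Take the total order v_0 < v_1 < v_2 < v_3 < v_4 on the vertex set. Then K (dimension 1) consists of the simplices:

  0-simplices (5): [v_0], [v_1], [v_2], [v_3], [v_4]
  1-simplices (6): [v_0,v_3], [v_0,v_4], [v_1,v_2], [v_1,v_3], [v_2,v_3], [v_3,v_4]

so the chain groups are C_0 ≅ Z^5, C_1 ≅ Z^6.

Boundary ∂_1: C_1 → C_0 maps an edge to its endpoints' difference, ∂[p,q] = q − p. For instance
  ∂[v_1,v_2] = [v_2] − [v_1].
The resulting 5×6 matrix has rank 4, and its Smith normal form has invariant factors (1,1,1,1).

From H_k ≅ ker(∂_k) / im(∂_{k+1}) we obtain:

  H_0: rank C_0 − rank ∂_1 = 5 − 4 = 1, and the invariant factors of ∂_1 are all 1, so H_0 ≅ Z.
  H_1: rank ker ∂_1 − rank ∂_2 = (6 − 4) − 0 = 2, and there is no ∂_2, so H_1 ≅ Z^2.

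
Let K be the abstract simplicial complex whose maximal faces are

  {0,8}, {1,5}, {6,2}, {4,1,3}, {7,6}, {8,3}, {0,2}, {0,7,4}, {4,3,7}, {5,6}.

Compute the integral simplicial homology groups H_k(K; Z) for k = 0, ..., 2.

H_0 ≅ Z,  H_1 ≅ Z^3,  H_2 = 0.

We work with the vertex ordering 0 < 1 < 2 < 3 < 4 < 5 < 6 < 7 < 8. The simplices of K, each written with vertices in increasing order, are:

  0-simplices (9): [0], [1], [2], [3], [4], [5], [6], [7], [8]
  1-simplices (14): [0,2], [0,4], [0,7], [0,8], [1,3], [1,4], [1,5], [2,6], [3,4], [3,7], [3,8], [4,7], [5,6], [6,7]
  2-simplices (3): [0,4,7], [1,3,4], [3,4,7]

Hence C_0 ≅ Z^9, C_1 ≅ Z^14, C_2 ≅ Z^3.

∂_1: C_1 → C_0 sends each edge [p,q] (with p < q) to q − p. For instance
  ∂[3,7] = [7] − [3].
As a 9×14 matrix over Z this has rank 8, with invariant factors (1,1,1,1,1,1,1,1).

The boundary map ∂_2: C_2 → C_1 maps a triangle to the signed sum of its edges. For instance
  ∂[0,4,7] = [4,7] − [0,7] + [0,4],
  ∂[3,4,7] = [4,7] − [3,7] + [3,4].
The 14×3 boundary matrix has rank 3 and Smith normal form diag(1,1,1).

Reading off H_k = ker ∂_k / im ∂_{k+1}:

  H_0: rank C_0 − rank ∂_1 = 9 − 8 = 1, and the invariant factors of ∂_1 are all 1, so H_0 = Z.
  H_1: rank ker ∂_1 − rank ∂_2 = (14 − 8) − 3 = 3, and the invariant factors of ∂_2 are all 1, so H_1 = Z^3.
  H_2: rank ker ∂_2 − rank ∂_3 = (3 − 3) − 0 = 0, and there is no ∂_3, so H_2 = 0.

As a check, the Euler characteristic is 9 − 14 + 3 = -2, which agrees with 1 − 3 + 0 = -2.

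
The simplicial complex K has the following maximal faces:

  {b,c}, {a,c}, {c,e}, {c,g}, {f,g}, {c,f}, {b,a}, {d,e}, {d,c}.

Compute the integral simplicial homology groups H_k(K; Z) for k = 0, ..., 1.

We work with the vertex ordering a < b < c < d < e < f < g. The simplices of K, each written with vertices in increasing order, are:

  0-simplices (7): a, b, c, d, e, f, g
  1-simplices (9): ab, ac, bc, cd, ce, cf, cg, de, fg

so the chain groups are C_0 ≅ Z^7, C_1 ≅ Z^9.

The boundary map ∂_1: C_1 → C_0 maps an edge to its endpoints' difference, ∂[p,q] = q − p. For instance
  ∂ab = b − a.
The resulting 7×9 matrix has rank 6, and its Smith normal form has invariant factors (1,1,1,1,1,1).

Now H_k = ker ∂_k / im ∂_{k+1}, so:

  H_0: rank C_0 − rank ∂_1 = 7 − 6 = 1, and the invariant factors of ∂_1 are all 1, so H_0 ≅ Z.
  H_1: rank ker ∂_1 − rank ∂_2 = (9 − 6) − 0 = 3, and there is no ∂_2, so H_1 ≅ Z^3.

(K is a triangulation of a wedge of 3 circles.)

H_0 = Z,  H_1 = Z^3.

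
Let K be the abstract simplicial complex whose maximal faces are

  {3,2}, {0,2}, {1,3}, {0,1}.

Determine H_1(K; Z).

H_1 ≅ Z.

Order the vertices as 0 < 1 < 2 < 3. Listing each simplex with vertices in this order, K has dimension 1 with simplices:

  0-simplices (4): [0], [1], [2], [3]
  1-simplices (4): [0,1], [0,2], [1,3], [2,3]

giving chain groups C_0 ≅ Z^4, C_1 ≅ Z^4.

Boundary ∂_1: C_1 → C_0 maps an edge to its endpoints' difference, ∂[p,q] = q − p. For instance
  ∂[0,1] = [1] − [0].
The resulting 4×4 matrix has rank 3, and its Smith normal form has invariant factors (1,1,1).

Reading off H_k = ker ∂_k / im ∂_{k+1}:

  H_1: rank ker ∂_1 − rank ∂_2 = (4 − 3) − 0 = 1, and there is no ∂_2, so H_1 = Z.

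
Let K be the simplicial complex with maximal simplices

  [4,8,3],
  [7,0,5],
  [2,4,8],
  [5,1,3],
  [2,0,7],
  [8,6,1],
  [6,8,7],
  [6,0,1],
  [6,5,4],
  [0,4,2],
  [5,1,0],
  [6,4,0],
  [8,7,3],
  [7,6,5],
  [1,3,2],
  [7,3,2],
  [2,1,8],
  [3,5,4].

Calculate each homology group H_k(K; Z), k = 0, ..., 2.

H_0 = Z,  H_1 = Z ⊕ Z_2,  H_2 = 0.

K has 9 vertices, 27 edges, 18 triangles.
rank ∂_0 = 0, rank ∂_1 = 8 ⇒ b_0 = 9 − 0 − 8 = 1; all invariant factors of ∂_1 are 1 so no torsion. So H_0 ≅ Z.
rank ∂_1 = 8, rank ∂_2 = 18 ⇒ b_1 = 27 − 8 − 18 = 1; ∂_2 has invariant factor(s) [2] giving torsion. So H_1 ≅ Z ⊕ Z_2.
rank ∂_2 = 18, rank ∂_3 = 0 ⇒ b_2 = 18 − 18 − 0 = 0. So H_2 ≅ 0.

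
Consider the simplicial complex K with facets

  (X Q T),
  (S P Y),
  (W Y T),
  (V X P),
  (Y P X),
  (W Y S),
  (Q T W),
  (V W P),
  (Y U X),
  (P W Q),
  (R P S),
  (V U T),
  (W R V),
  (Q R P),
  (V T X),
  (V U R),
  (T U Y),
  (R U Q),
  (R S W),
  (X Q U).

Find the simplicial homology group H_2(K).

H_2 = 0.

K has 10 vertices, 30 edges, 20 triangles.
rank ∂_2 = 20, rank ∂_3 = 0 ⇒ b_2 = 20 − 20 − 0 = 0. So H_2 ≅ 0.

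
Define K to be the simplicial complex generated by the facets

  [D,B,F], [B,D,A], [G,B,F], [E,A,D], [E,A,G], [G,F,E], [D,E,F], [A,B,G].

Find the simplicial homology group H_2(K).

H_2 = Z.

Fix the vertex order A < B < D < E < F < G and write every simplex with vertices in increasing order. Then dim K = 2 and the simplices of K are:

  0-simplices (6): A, B, D, E, F, G
  1-simplices (12): AB, AD, AE, AG, BD, BF, BG, DE, DF, EF, EG, FG
  2-simplices (8): ABD, ABG, ADE, AEG, BDF, BFG, DEF, EFG

giving chain groups C_0 ≅ Z^6, C_1 ≅ Z^12, C_2 ≅ Z^8.

The boundary map ∂_1: C_1 → C_0 maps an edge to its endpoints' difference, ∂[p,q] = q − p. For instance
  ∂BG = G − B.
As a 6×12 matrix over Z this has rank 5, with invariant factors (1,1,1,1,1).

∂_2: C_2 → C_1 maps a triangle to the signed sum of its edges. For instance
  ∂ABG = BG − AG + AB,
  ∂ADE = DE − AE + AD.
The 12×8 boundary matrix has rank 7 and Smith normal form diag(1,1,1,1,1,1,1).

Reading off H_k = ker ∂_k / im ∂_{k+1}:

  H_2: rank ker ∂_2 − rank ∂_3 = (8 − 7) − 0 = 1, and there is no ∂_3, so H_2 ≅ Z.

(K is a triangulation of the 2-sphere S^2.)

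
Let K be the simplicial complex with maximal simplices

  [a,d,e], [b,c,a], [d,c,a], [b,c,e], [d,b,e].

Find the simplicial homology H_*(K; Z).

Take the total order a < b < c < d < e on the vertex set. Then K (dimension 2) consists of the simplices:

  0-simplices (5): a, b, c, d, e
  1-simplices (10): ab, ac, ad, ae, bc, bd, be, cd, ce, de
  2-simplices (5): abc, acd, ade, bce, bde

giving chain groups C_0 ≅ Z^5, C_1 ≅ Z^10, C_2 ≅ Z^5.

∂_1: C_1 → C_0 is given by ∂[p,q] = [q] − [p]. For instance
  ∂cd = d − c.
The resulting 5×10 matrix has rank 4, and its Smith normal form has invariant factors (1,1,1,1).

Boundary ∂_2: C_2 → C_1 acts by ∂[p,q,r] = [q,r] − [p,r] + [p,q]. For instance
  ∂acd = cd − ad + ac,
  ∂ade = de − ae + ad.
This gives a 10×5 integer matrix of rank 5; reducing to Smith normal form yields diagonal entries (1,1,1,1,1).

Computing H_k = (kernel of ∂_k) / (image of ∂_{k+1}):

  H_0: rank C_0 − rank ∂_1 = 5 − 4 = 1, and the invariant factors of ∂_1 are all 1, so H_0 ≅ Z.
  H_1: rank ker ∂_1 − rank ∂_2 = (10 − 4) − 5 = 1, and the invariant factors of ∂_2 are all 1, so H_1 ≅ Z.
  H_2: rank ker ∂_2 − rank ∂_3 = (5 − 5) − 0 = 0, and there is no ∂_3, so H_2 ≅ 0.

(K is a triangulation of the Möbius band.)

H_0 = Z,  H_1 = Z,  H_2 = 0.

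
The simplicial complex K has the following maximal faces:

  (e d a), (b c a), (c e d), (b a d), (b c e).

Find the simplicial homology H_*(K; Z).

H_0 ≅ Z,  H_1 ≅ Z,  H_2 = 0.

Take the total order a < b < c < d < e on the vertex set. Then K (dimension 2) consists of the simplices:

  0-simplices (5): a, b, c, d, e
  1-simplices (10): ab, ac, ad, ae, bc, bd, be, cd, ce, de
  2-simplices (5): abc, abd, ade, bce, cde

so the chain groups are C_0 ≅ Z^5, C_1 ≅ Z^10, C_2 ≅ Z^5.

The boundary map ∂_1: C_1 → C_0 sends each edge [p,q] (with p < q) to q − p. For instance
  ∂ac = c − a.
This gives a 5×10 integer matrix of rank 4; reducing to Smith normal form yields diagonal entries (1,1,1,1).

Boundary ∂_2: C_2 → C_1 acts by ∂[p,q,r] = [q,r] − [p,r] + [p,q]. For instance
  ∂bce = ce − be + bc,
  ∂abd = bd − ad + ab.
As a 10×5 matrix over Z this has rank 5, with invariant factors (1,1,1,1,1).

Now H_k = ker ∂_k / im ∂_{k+1}, so:

  H_0: rank C_0 − rank ∂_1 = 5 − 4 = 1, and the invariant factors of ∂_1 are all 1, so H_0 ≅ Z.
  H_1: rank ker ∂_1 − rank ∂_2 = (10 − 4) − 5 = 1, and the invariant factors of ∂_2 are all 1, so H_1 ≅ Z.
  H_2: rank ker ∂_2 − rank ∂_3 = (5 − 5) − 0 = 0, and there is no ∂_3, so H_2 ≅ 0.

As a check, the Euler characteristic is 5 − 10 + 5 = 0, which agrees with 1 − 1 + 0 = 0.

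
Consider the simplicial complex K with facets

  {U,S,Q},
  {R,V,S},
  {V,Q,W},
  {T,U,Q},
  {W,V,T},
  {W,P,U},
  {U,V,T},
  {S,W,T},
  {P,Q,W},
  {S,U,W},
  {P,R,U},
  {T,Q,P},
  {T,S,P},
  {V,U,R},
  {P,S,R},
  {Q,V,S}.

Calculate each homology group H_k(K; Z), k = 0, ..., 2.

H_0 = Z,  H_1 = Z^2,  H_2 = Z.

Fix the vertex order P < Q < R < S < T < U < V < W and write every simplex with vertices in increasing order. Then dim K = 2 and the simplices of K are:

  0-simplices (8): P, Q, R, S, T, U, V, W
  1-simplices (24): PQ, PR, PS, PT, PU, PW, QS, QT, QU, QV, QW, RS, RU, RV, ST, SU, SV, SW, TU, TV, TW, UV, UW, VW
  2-simplices (16): PQT, PQW, PRS, PRU, PST, PUW, QSU, QSV, QTU, QVW, RSV, RUV, STW, SUW, TUV, TVW

giving chain groups C_0 ≅ Z^8, C_1 ≅ Z^24, C_2 ≅ Z^16.

∂_1: C_1 → C_0 maps an edge to its endpoints' difference, ∂[p,q] = q − p.
The resulting 8×24 matrix has rank 7, and its Smith normal form has invariant factors (1,1,1,1,1,1,1).

The boundary map ∂_2: C_2 → C_1 maps a triangle to the signed sum of its edges. For instance
  ∂QVW = VW − QW + QV,
  ∂PRS = RS − PS + PR.
As a 24×16 matrix over Z this has rank 15, with invariant factors (1,1,1,1,1,1,1,1,1,1,1,1,1,1,1).

Now H_k = ker ∂_k / im ∂_{k+1}, so:

  H_0: rank C_0 − rank ∂_1 = 8 − 7 = 1, and the invariant factors of ∂_1 are all 1, so H_0 = Z.
  H_1: rank ker ∂_1 − rank ∂_2 = (24 − 7) − 15 = 2, and the invariant factors of ∂_2 are all 1, so H_1 = Z^2.
  H_2: rank ker ∂_2 − rank ∂_3 = (16 − 15) − 0 = 1, and there is no ∂_3, so H_2 = Z.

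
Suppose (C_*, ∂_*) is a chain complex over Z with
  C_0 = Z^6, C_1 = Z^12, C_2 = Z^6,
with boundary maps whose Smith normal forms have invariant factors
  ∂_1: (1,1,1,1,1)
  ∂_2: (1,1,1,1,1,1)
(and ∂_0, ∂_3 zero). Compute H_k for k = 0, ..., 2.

H_0 = Z,  H_1 = Z,  H_2 = 0.

H_0: b_0 = 6 − 0 − 5 = 1; torsion from ∂_1 factors > 1: none. So H_0 = Z.
H_1: b_1 = 12 − 5 − 6 = 1; torsion from ∂_2 factors > 1: none. So H_1 = Z.
H_2: b_2 = 6 − 6 − 0 = 0; torsion from ∂_3 factors > 1: none. So H_2 = 0.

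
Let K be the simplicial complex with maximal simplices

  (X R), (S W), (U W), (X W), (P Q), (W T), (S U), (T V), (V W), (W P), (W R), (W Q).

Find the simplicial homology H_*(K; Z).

H_0 = Z,  H_1 = Z^4.

We work with the vertex ordering P < Q < R < S < T < U < V < W < X. The simplices of K, each written with vertices in increasing order, are:

  0-simplices (9): P, Q, R, S, T, U, V, W, X
  1-simplices (12): PQ, PW, QW, RW, RX, SU, SW, TV, TW, UW, VW, WX

Hence C_0 ≅ Z^9, C_1 ≅ Z^12.

The boundary map ∂_1: C_1 → C_0 maps an edge to its endpoints' difference, ∂[p,q] = q − p. For instance
  ∂VW = W − V.
The resulting 9×12 matrix has rank 8, and its Smith normal form has invariant factors (1,1,1,1,1,1,1,1).

From H_k ≅ ker(∂_k) / im(∂_{k+1}) we obtain:

  H_0: rank C_0 − rank ∂_1 = 9 − 8 = 1, and the invariant factors of ∂_1 are all 1, so H_0 ≅ Z.
  H_1: rank ker ∂_1 − rank ∂_2 = (12 − 8) − 0 = 4, and there is no ∂_2, so H_1 ≅ Z^4.

As a check, the Euler characteristic is 9 − 12 = -3, which agrees with 1 − 4 = -3.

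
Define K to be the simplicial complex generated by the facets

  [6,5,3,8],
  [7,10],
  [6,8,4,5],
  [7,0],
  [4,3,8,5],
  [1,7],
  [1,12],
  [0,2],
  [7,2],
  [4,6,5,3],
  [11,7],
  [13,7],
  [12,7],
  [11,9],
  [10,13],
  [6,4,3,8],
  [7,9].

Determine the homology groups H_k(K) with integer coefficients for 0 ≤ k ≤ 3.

H_0 = Z^2,  H_1 = Z^4,  H_2 = 0,  H_3 = Z.

Fix the vertex order 0 < 1 < 2 < 3 < 4 < 5 < 6 < 7 < 8 < 9 < 10 < 11 < 12 < 13 and write every simplex with vertices in increasing order. Then dim K = 3 and the simplices of K are:

  0-simplices (14): [0], [1], [2], [3], [4], [5], [6], [7], [8], [9], [10], [11], [12], [13]
  1-simplices (22): [0,2], [0,7], [1,7], [1,12], [2,7], [3,4], [3,5], [3,6], [3,8], [4,5], [4,6], [4,8], [5,6], [5,8], [6,8], [7,9], [7,10], [7,11], [7,12], [7,13], [9,11], [10,13]
  2-simplices (10): [3,4,5], [3,4,6], [3,4,8], [3,5,6], [3,5,8], [3,6,8], [4,5,6], [4,5,8], [4,6,8], [5,6,8]
  3-simplices (5): [3,4,5,6], [3,4,5,8], [3,4,6,8], [3,5,6,8], [4,5,6,8]

so the chain groups are C_0 ≅ Z^14, C_1 ≅ Z^22, C_2 ≅ Z^10, C_3 ≅ Z^5.

∂_1: C_1 → C_0 sends each edge [p,q] (with p < q) to q − p. For instance
  ∂[3,5] = [5] − [3].
The 14×22 boundary matrix has rank 12 and Smith normal form diag(1,1,1,1,1,1,1,1,1,1,1,1).

The boundary map ∂_2: C_2 → C_1 acts by ∂[p,q,r] = [q,r] − [p,r] + [p,q]. For instance
  ∂[3,5,6] = [5,6] − [3,6] + [3,5],
  ∂[4,6,8] = [6,8] − [4,8] + [4,6].
The resulting 22×10 matrix has rank 6, and its Smith normal form has invariant factors (1,1,1,1,1,1).

Boundary ∂_3: C_3 → C_2 sends each 3-simplex σ to the alternating sum Σ_i (−1)^i (σ with its i-th vertex removed). For instance
  ∂[4,5,6,8] = [5,6,8] − [4,6,8] + [4,5,8] − [4,5,6],
  ∂[3,4,5,8] = [4,5,8] − [3,5,8] + [3,4,8] − [3,4,5].
As a 10×5 matrix over Z this has rank 4, with invariant factors (1,1,1,1).

Reading off H_k = ker ∂_k / im ∂_{k+1}:

  H_0: rank C_0 − rank ∂_1 = 14 − 12 = 2, and the invariant factors of ∂_1 are all 1, so H_0 ≅ Z^2.
  H_1: rank ker ∂_1 − rank ∂_2 = (22 − 12) − 6 = 4, and the invariant factors of ∂_2 are all 1, so H_1 ≅ Z^4.
  H_2: rank ker ∂_2 − rank ∂_3 = (10 − 6) − 4 = 0, and the invariant factors of ∂_3 are all 1, so H_2 ≅ 0.
  H_3: rank ker ∂_3 − rank ∂_4 = (5 − 4) − 0 = 1, and there is no ∂_4, so H_3 ≅ Z.

As a check, the Euler characteristic is 14 − 22 + 10 − 5 = -3, which agrees with 2 − 4 + 0 − 1 = -3.
(K is a triangulation of the disjoint union of the 3-sphere S^3 and a wedge of 4 circles.)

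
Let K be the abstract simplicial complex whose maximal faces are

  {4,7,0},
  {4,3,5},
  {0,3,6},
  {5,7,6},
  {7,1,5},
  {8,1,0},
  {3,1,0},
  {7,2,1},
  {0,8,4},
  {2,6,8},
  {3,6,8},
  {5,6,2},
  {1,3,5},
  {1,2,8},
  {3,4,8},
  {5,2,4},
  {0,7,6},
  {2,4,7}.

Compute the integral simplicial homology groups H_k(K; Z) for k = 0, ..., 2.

Fix the vertex order 0 < 1 < 2 < 3 < 4 < 5 < 6 < 7 < 8 and write every simplex with vertices in increasing order. Then dim K = 2 and the simplices of K are:

  0-simplices (9): [0], [1], [2], [3], [4], [5], [6], [7], [8]
  1-simplices (27): (27 of them)
  2-simplices (18): [0,1,3], [0,1,8], [0,3,6], [0,4,7], [0,4,8], [0,6,7], [1,2,7], [1,2,8], [1,3,5], [1,5,7], [2,4,5], [2,4,7], [2,5,6], [2,6,8], [3,4,5], [3,4,8], [3,6,8], [5,6,7]

giving chain groups C_0 ≅ Z^9, C_1 ≅ Z^27, C_2 ≅ Z^18.

Boundary ∂_1: C_1 → C_0 is given by ∂[p,q] = [q] − [p].
The 9×27 boundary matrix has rank 8 and Smith normal form diag(1,1,1,1,1,1,1,1).

The boundary map ∂_2: C_2 → C_1 maps a triangle to the signed sum of its edges. For instance
  ∂[0,6,7] = [6,7] − [0,7] + [0,6],
  ∂[0,4,8] = [4,8] − [0,8] + [0,4].
The 27×18 boundary matrix has rank 18 and Smith normal form diag(1,1,1,1,1,1,1,1,1,1,1,1,1,1,1,1,1,2).

Computing H_k = (kernel of ∂_k) / (image of ∂_{k+1}):

  H_0: rank C_0 − rank ∂_1 = 9 − 8 = 1, and the invariant factors of ∂_1 are all 1, so H_0 ≅ Z.
  H_1: rank ker ∂_1 − rank ∂_2 = (27 − 8) − 18 = 1, and ∂_2 has invariant factor 2 > 1, so H_1 ≅ Z ⊕ Z/2.
  H_2: rank ker ∂_2 − rank ∂_3 = (18 − 18) − 0 = 0, and there is no ∂_3, so H_2 ≅ 0.

H_0 ≅ Z,  H_1 ≅ Z ⊕ Z/2,  H_2 = 0.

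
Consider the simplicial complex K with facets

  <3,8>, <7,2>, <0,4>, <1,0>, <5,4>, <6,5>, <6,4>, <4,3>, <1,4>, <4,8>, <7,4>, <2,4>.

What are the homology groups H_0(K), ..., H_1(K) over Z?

Take the total order 0 < 1 < 2 < 3 < 4 < 5 < 6 < 7 < 8 on the vertex set. Then K (dimension 1) consists of the simplices:

  0-simplices (9): [0], [1], [2], [3], [4], [5], [6], [7], [8]
  1-simplices (12): [0,1], [0,4], [1,4], [2,4], [2,7], [3,4], [3,8], [4,5], [4,6], [4,7], [4,8], [5,6]

Hence C_0 ≅ Z^9, C_1 ≅ Z^12.

∂_1: C_1 → C_0 is given by ∂[p,q] = [q] − [p]. For instance
  ∂[4,5] = [5] − [4].
The resulting 9×12 matrix has rank 8, and its Smith normal form has invariant factors (1,1,1,1,1,1,1,1).

Reading off H_k = ker ∂_k / im ∂_{k+1}:

  H_0: rank C_0 − rank ∂_1 = 9 − 8 = 1, and the invariant factors of ∂_1 are all 1, so H_0 ≅ Z.
  H_1: rank ker ∂_1 − rank ∂_2 = (12 − 8) − 0 = 4, and there is no ∂_2, so H_1 ≅ Z^4.

(K is a triangulation of a wedge of 4 circles.)

H_0 ≅ Z,  H_1 ≅ Z^4.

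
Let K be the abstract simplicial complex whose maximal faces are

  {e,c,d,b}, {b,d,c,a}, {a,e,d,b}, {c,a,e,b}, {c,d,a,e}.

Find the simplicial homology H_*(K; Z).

Take the total order a < b < c < d < e on the vertex set. Then K (dimension 3) consists of the simplices:

  0-simplices (5): a, b, c, d, e
  1-simplices (10): ab, ac, ad, ae, bc, bd, be, cd, ce, de
  2-simplices (10): abc, abd, abe, acd, ace, ade, bcd, bce, bde, cde
  3-simplices (5): abcd, abce, abde, acde, bcde

Hence C_0 ≅ Z^5, C_1 ≅ Z^10, C_2 ≅ Z^10, C_3 ≅ Z^5.

The boundary map ∂_1: C_1 → C_0 is given by ∂[p,q] = [q] − [p].
As a 5×10 matrix over Z this has rank 4, with invariant factors (1,1,1,1).

The boundary map ∂_2: C_2 → C_1 maps a triangle to the signed sum of its edges. For instance
  ∂abe = be − ae + ab,
  ∂ade = de − ae + ad.
The resulting 10×10 matrix has rank 6, and its Smith normal form has invariant factors (1,1,1,1,1,1).

∂_3: C_3 → C_2 sends each 3-simplex σ to the alternating sum Σ_i (−1)^i (σ with its i-th vertex removed). For instance
  ∂acde = cde − ade + ace − acd,
  ∂abde = bde − ade + abe − abd.
The 10×5 boundary matrix has rank 4 and Smith normal form diag(1,1,1,1).

Computing H_k = (kernel of ∂_k) / (image of ∂_{k+1}):

  H_0: rank C_0 − rank ∂_1 = 5 − 4 = 1, and the invariant factors of ∂_1 are all 1, so H_0 = Z.
  H_1: rank ker ∂_1 − rank ∂_2 = (10 − 4) − 6 = 0, and the invariant factors of ∂_2 are all 1, so H_1 = 0.
  H_2: rank ker ∂_2 − rank ∂_3 = (10 − 6) − 4 = 0, and the invariant factors of ∂_3 are all 1, so H_2 = 0.
  H_3: rank ker ∂_3 − rank ∂_4 = (5 − 4) − 0 = 1, and there is no ∂_4, so H_3 = Z.

As a check, the Euler characteristic is 5 − 10 + 10 − 5 = 0, which agrees with 1 − 0 + 0 − 1 = 0.

H_0 = Z,  H_1 = 0,  H_2 = 0,  H_3 = Z.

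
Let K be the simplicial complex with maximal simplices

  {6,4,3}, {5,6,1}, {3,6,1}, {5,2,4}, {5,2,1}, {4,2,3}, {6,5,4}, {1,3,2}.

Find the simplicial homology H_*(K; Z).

Take the total order 1 < 2 < 3 < 4 < 5 < 6 on the vertex set. Then K (dimension 2) consists of the simplices:

  0-simplices (6): [1], [2], [3], [4], [5], [6]
  1-simplices (12): [1,2], [1,3], [1,5], [1,6], [2,3], [2,4], [2,5], [3,4], [3,6], [4,5], [4,6], [5,6]
  2-simplices (8): [1,2,3], [1,2,5], [1,3,6], [1,5,6], [2,3,4], [2,4,5], [3,4,6], [4,5,6]

giving chain groups C_0 ≅ Z^6, C_1 ≅ Z^12, C_2 ≅ Z^8.

The boundary map ∂_1: C_1 → C_0 sends each edge [p,q] (with p < q) to q − p.
The resulting 6×12 matrix has rank 5, and its Smith normal form has invariant factors (1,1,1,1,1).

The boundary map ∂_2: C_2 → C_1 sends each 2-simplex [p,q,r] to [q,r] − [p,r] + [p,q]. For instance
  ∂[4,5,6] = [5,6] − [4,6] + [4,5],
  ∂[3,4,6] = [4,6] − [3,6] + [3,4].
The 12×8 boundary matrix has rank 7 and Smith normal form diag(1,1,1,1,1,1,1).

Now H_k = ker ∂_k / im ∂_{k+1}, so:

  H_0: rank C_0 − rank ∂_1 = 6 − 5 = 1, and the invariant factors of ∂_1 are all 1, so H_0 = Z.
  H_1: rank ker ∂_1 − rank ∂_2 = (12 − 5) − 7 = 0, and the invariant factors of ∂_2 are all 1, so H_1 = 0.
  H_2: rank ker ∂_2 − rank ∂_3 = (8 − 7) − 0 = 1, and there is no ∂_3, so H_2 = Z.

As a check, the Euler characteristic is 6 − 12 + 8 = 2, which agrees with 1 − 0 + 1 = 2.
(K is a triangulation of the 2-sphere S^2.)

H_0 = Z,  H_1 = 0,  H_2 = Z.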